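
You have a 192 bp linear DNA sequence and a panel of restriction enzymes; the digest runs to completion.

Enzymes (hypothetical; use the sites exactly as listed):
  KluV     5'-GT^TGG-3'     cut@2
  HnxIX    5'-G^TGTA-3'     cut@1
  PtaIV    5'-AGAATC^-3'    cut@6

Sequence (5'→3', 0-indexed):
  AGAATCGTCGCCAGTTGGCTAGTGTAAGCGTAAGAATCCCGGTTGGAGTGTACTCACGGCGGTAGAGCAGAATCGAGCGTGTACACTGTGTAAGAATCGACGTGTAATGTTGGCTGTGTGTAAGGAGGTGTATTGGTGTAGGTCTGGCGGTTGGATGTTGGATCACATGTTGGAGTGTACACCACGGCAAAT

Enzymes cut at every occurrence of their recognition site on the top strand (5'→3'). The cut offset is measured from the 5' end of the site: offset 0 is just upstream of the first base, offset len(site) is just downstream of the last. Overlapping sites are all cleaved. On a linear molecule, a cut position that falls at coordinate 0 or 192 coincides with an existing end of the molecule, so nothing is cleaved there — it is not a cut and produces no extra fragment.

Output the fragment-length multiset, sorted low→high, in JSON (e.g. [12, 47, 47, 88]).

[4,5,5,5,5,6,7,7,8,8,8,9,9,10,10,12,15,16,17,26]

Scan for sites:
  KluV (GTTGG, off=2): starts [13, 41, 108, 149, 156, 168] → cuts [15, 43, 110, 151, 158, 170]
  HnxIX (GTGTA, off=1): starts [21, 47, 78, 87, 101, 117, 127, 135, 174] → cuts [22, 48, 79, 88, 102, 118, 128, 136, 175]
  PtaIV (AGAATC, off=6): starts [0, 32, 68, 92] → cuts [6, 38, 74, 98]

Pooled cuts: [6, 15, 22, 38, 43, 48, 74, 79, 88, 98, 102, 110, 118, 128, 136, 151, 158, 170, 175]

Fragments:
  [0,6): 6 bp
  [6,15): 9 bp
  [15,22): 7 bp
  [22,38): 16 bp
  [38,43): 5 bp
  [43,48): 5 bp
  [48,74): 26 bp
  [74,79): 5 bp
  [79,88): 9 bp
  [88,98): 10 bp
  [98,102): 4 bp
  [102,110): 8 bp
  [110,118): 8 bp
  [118,128): 10 bp
  [128,136): 8 bp
  [136,151): 15 bp
  [151,158): 7 bp
  [158,170): 12 bp
  [170,175): 5 bp
  [175,192): 17 bp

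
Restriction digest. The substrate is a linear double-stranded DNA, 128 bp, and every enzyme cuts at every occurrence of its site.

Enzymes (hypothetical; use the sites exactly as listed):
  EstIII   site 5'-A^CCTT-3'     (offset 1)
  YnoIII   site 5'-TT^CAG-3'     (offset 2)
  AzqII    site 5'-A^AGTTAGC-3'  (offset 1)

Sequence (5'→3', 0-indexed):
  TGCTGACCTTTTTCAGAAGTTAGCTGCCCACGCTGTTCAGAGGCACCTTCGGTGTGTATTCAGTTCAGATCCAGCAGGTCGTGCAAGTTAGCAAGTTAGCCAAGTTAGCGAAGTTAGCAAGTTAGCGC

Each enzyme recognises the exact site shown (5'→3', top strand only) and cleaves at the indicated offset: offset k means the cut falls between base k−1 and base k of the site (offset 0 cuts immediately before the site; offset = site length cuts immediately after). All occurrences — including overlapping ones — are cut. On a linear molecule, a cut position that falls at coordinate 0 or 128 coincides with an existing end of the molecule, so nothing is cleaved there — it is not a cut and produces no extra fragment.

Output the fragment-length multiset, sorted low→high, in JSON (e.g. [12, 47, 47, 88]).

[4,5,6,7,8,8,8,9,9,9,15,20,20]

Site scan:
  EstIII (ACCTT, off=1): starts [5, 44] → cuts [6, 45]
  YnoIII (TTCAG, off=2): starts [11, 35, 58, 63] → cuts [13, 37, 60, 65]
  AzqII (AAGTTAGC, off=1): starts [16, 84, 92, 101, 110, 118] → cuts [17, 85, 93, 102, 111, 119]

Pooled cuts: [6, 13, 17, 37, 45, 60, 65, 85, 93, 102, 111, 119]

Fragment lengths:
  [0,6): 6 bp
  [6,13): 7 bp
  [13,17): 4 bp
  [17,37): 20 bp
  [37,45): 8 bp
  [45,60): 15 bp
  [60,65): 5 bp
  [65,85): 20 bp
  [85,93): 8 bp
  [93,102): 9 bp
  [102,111): 9 bp
  [111,119): 8 bp
  [119,128): 9 bp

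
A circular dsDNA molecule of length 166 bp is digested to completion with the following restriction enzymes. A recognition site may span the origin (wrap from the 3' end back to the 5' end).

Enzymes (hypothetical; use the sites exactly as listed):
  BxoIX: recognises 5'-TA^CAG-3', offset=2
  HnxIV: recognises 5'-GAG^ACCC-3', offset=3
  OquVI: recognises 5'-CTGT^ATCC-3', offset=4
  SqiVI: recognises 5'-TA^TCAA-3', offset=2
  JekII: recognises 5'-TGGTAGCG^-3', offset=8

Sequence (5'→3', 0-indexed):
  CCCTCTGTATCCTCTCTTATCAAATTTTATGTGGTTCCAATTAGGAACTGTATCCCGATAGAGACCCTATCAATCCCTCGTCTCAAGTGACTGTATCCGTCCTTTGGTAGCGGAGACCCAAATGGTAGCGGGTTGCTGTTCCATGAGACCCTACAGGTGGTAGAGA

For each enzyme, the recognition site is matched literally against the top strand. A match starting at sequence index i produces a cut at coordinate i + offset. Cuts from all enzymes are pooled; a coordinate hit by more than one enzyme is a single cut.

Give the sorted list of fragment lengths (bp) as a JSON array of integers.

Scan for sites:
  BxoIX TACAG/2: at [151] ⇒ [153]
  HnxIV GAGACCC/3: at [60, 112, 144, 162] ⇒ [63, 115, 147, 165]
  OquVI CTGTATCC/4: at [4, 47, 90] ⇒ [8, 51, 94]
  SqiVI TATCAA/2: at [17, 67] ⇒ [19, 69]
  JekII TGGTAGCG/8: at [104, 122] ⇒ [112, 130]

Pooled cuts: [8, 19, 51, 63, 69, 94, 112, 115, 130, 147, 153, 165]

Fragment lengths:
  8→19: 11 bp
  19→51: 32 bp
  51→63: 12 bp
  63→69: 6 bp
  69→94: 25 bp
  94→112: 18 bp
  112→115: 3 bp
  115→130: 15 bp
  130→147: 17 bp
  147→153: 6 bp
  153→165: 12 bp
  165→8 (wrap): 166-165+8 = 9 bp

[3,6,6,9,11,12,12,15,17,18,25,32]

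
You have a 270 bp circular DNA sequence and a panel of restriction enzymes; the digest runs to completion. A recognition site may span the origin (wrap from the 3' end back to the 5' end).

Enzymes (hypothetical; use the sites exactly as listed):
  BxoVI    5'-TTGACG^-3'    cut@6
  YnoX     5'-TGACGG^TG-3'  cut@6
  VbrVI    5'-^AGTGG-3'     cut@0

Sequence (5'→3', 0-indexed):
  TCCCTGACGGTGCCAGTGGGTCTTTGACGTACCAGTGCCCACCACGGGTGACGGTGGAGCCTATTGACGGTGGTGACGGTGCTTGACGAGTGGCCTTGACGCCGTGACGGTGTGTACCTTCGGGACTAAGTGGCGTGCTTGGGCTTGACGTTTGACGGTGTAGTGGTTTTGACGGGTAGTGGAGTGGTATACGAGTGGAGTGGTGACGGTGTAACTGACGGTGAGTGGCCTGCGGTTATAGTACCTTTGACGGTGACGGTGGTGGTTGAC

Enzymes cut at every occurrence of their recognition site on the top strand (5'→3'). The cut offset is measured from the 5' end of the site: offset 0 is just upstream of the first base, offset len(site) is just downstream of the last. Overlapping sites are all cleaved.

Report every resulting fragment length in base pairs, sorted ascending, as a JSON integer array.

[1,1,1,2,3,3,4,5,5,6,7,9,9,9,11,11,12,13,13,15,15,18,21,22,25,29]

Per-enzyme occurrences:
  BxoVI (TTGACG, off=6): starts [23, 63, 82, 95, 144, 151, 168, 246] → cuts [29, 69, 88, 101, 150, 157, 174, 252]
  YnoX (TGACGGTG, off=6): starts [4, 48, 64, 73, 104, 152, 203, 215, 247, 253] → cuts [10, 54, 70, 79, 110, 158, 209, 221, 253, 259]
  VbrVI (AGTGG, off=0): starts [14, 88, 128, 161, 177, 182, 193, 198, 223] → cuts [14, 88, 128, 161, 177, 182, 193, 198, 223]

All cut coordinates (distinct, sorted): [10, 14, 29, 54, 69, 70, 79, 88, 101, 110, 128, 150, 157, 158, 161, 174, 177, 182, 193, 198, 209, 221, 223, 252, 253, 259]

Fragments:
  10→14: 4 bp
  14→29: 15 bp
  29→54: 25 bp
  54→69: 15 bp
  69→70: 1 bp
  70→79: 9 bp
  79→88: 9 bp
  88→101: 13 bp
  101→110: 9 bp
  110→128: 18 bp
  128→150: 22 bp
  150→157: 7 bp
  157→158: 1 bp
  158→161: 3 bp
  161→174: 13 bp
  174→177: 3 bp
  177→182: 5 bp
  182→193: 11 bp
  193→198: 5 bp
  198→209: 11 bp
  209→221: 12 bp
  221→223: 2 bp
  223→252: 29 bp
  252→253: 1 bp
  253→259: 6 bp
  259→10 (wrap): 270-259+10 = 21 bp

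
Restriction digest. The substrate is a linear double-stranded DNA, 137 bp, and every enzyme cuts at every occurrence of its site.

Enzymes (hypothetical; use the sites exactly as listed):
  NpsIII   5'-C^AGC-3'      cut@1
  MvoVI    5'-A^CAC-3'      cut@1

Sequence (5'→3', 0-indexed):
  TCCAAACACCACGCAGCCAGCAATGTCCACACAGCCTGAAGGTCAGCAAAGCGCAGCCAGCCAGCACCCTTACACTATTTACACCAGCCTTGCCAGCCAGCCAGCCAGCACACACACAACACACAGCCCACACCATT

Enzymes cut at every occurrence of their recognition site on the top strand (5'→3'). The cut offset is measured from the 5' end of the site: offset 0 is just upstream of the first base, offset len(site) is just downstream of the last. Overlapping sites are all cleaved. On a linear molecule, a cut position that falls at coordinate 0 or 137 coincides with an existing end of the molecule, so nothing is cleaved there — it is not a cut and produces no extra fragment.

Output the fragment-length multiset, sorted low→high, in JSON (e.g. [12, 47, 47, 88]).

Site scan:
  NpsIII (CAGC, off=1): starts [13, 17, 31, 43, 53, 57, 61, 84, 93, 97, 101, 105, 123] → cuts [14, 18, 32, 44, 54, 58, 62, 85, 94, 98, 102, 106, 124]
  MvoVI (ACAC, off=1): starts [5, 28, 71, 80, 109, 111, 113, 118, 120, 129] → cuts [6, 29, 72, 81, 110, 112, 114, 119, 121, 130]

All cut coordinates (distinct, sorted): [6, 14, 18, 29, 32, 44, 54, 58, 62, 72, 81, 85, 94, 98, 102, 106, 110, 112, 114, 119, 121, 124, 130]

Fragment lengths:
  [0,6): 6 bp
  [6,14): 8 bp
  [14,18): 4 bp
  [18,29): 11 bp
  [29,32): 3 bp
  [32,44): 12 bp
  [44,54): 10 bp
  [54,58): 4 bp
  [58,62): 4 bp
  [62,72): 10 bp
  [72,81): 9 bp
  [81,85): 4 bp
  [85,94): 9 bp
  [94,98): 4 bp
  [98,102): 4 bp
  [102,106): 4 bp
  [106,110): 4 bp
  [110,112): 2 bp
  [112,114): 2 bp
  [114,119): 5 bp
  [119,121): 2 bp
  [121,124): 3 bp
  [124,130): 6 bp
  [130,137): 7 bp

[2,2,2,3,3,4,4,4,4,4,4,4,4,5,6,6,7,8,9,9,10,10,11,12]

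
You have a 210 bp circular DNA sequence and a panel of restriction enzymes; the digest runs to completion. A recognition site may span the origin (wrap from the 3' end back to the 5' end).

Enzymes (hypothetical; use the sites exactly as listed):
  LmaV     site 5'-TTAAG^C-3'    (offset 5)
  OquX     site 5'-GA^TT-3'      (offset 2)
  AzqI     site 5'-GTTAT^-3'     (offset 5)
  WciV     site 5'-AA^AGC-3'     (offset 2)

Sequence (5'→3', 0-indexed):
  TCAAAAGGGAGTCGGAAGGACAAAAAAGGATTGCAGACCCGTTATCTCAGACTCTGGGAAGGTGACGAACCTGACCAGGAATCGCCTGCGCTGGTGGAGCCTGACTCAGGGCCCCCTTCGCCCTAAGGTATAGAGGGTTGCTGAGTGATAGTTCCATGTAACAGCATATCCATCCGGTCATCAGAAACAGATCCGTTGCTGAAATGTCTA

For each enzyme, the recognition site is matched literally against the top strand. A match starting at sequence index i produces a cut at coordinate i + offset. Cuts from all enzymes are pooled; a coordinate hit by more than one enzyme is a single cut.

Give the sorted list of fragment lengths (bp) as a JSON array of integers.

Per-enzyme occurrences:
  LmaV (TTAAGC, off=5): no sites
  OquX GATT/2: at [28] ⇒ [30]
  AzqI GTTAT/5: at [40] ⇒ [45]
  WciV (AAAGC, off=2): no sites

All cut coordinates (distinct, sorted): [30, 45]

Fragments:
  30→45: 15 bp
  45→30 (wrap): 210-45+30 = 195 bp

[15,195]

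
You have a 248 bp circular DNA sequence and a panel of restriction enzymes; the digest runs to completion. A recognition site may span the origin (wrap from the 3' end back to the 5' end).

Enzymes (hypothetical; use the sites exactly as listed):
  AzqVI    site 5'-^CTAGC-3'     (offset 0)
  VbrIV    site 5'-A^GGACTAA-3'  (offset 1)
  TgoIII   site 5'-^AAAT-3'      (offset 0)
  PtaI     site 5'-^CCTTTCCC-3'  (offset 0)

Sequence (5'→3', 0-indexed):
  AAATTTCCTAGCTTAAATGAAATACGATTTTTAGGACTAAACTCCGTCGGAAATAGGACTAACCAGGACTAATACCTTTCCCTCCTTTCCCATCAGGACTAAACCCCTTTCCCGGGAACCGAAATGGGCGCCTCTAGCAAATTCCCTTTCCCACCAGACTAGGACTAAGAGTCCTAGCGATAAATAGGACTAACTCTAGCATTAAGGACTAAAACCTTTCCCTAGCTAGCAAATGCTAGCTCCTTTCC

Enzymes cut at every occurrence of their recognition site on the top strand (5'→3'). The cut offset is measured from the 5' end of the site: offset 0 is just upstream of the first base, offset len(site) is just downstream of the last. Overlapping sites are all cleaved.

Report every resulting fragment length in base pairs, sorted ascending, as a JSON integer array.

Site scan:
  AzqVI (CTAGC, off=0): starts [7, 133, 173, 195, 221, 225, 235] → cuts [7, 133, 173, 195, 221, 225, 235]
  VbrIV (AGGACTAA, off=1): starts [32, 54, 64, 94, 160, 185, 204] → cuts [33, 55, 65, 95, 161, 186, 205]
  TgoIII (AAAT, off=0): starts [0, 14, 19, 50, 121, 138, 181, 230] → cuts [0, 14, 19, 50, 121, 138, 181, 230]
  PtaI (CCTTTCCC, off=0): starts [74, 83, 105, 144, 214] → cuts [74, 83, 105, 144, 214]

All cut coordinates (distinct, sorted): [0, 7, 14, 19, 33, 50, 55, 65, 74, 83, 95, 105, 121, 133, 138, 144, 161, 173, 181, 186, 195, 205, 214, 221, 225, 230, 235]

Fragment lengths:
  0→7: 7 bp
  7→14: 7 bp
  14→19: 5 bp
  19→33: 14 bp
  33→50: 17 bp
  50→55: 5 bp
  55→65: 10 bp
  65→74: 9 bp
  74→83: 9 bp
  83→95: 12 bp
  95→105: 10 bp
  105→121: 16 bp
  121→133: 12 bp
  133→138: 5 bp
  138→144: 6 bp
  144→161: 17 bp
  161→173: 12 bp
  173→181: 8 bp
  181→186: 5 bp
  186→195: 9 bp
  195→205: 10 bp
  205→214: 9 bp
  214→221: 7 bp
  221→225: 4 bp
  225→230: 5 bp
  230→235: 5 bp
  235→0 (wrap): 248-235+0 = 13 bp

[4,5,5,5,5,5,5,6,7,7,7,8,9,9,9,9,10,10,10,12,12,12,13,14,16,17,17]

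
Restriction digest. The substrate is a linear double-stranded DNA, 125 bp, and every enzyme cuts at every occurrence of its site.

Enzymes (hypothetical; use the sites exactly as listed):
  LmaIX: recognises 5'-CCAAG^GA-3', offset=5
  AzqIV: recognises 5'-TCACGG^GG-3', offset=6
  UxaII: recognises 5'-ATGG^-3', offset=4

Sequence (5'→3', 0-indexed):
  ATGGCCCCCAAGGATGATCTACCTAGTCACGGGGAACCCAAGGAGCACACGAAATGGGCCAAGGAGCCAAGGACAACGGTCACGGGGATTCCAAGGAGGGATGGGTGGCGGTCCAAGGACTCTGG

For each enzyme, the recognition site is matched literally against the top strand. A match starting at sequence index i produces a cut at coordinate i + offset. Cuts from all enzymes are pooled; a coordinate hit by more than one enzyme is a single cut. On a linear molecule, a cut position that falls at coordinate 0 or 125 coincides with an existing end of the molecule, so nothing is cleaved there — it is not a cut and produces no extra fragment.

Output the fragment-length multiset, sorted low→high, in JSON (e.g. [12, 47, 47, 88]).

Site scan:
  LmaIX CCAAGGA/5: at [7, 37, 58, 66, 90, 112] ⇒ [12, 42, 63, 71, 95, 117]
  AzqIV TCACGGGG/6: at [26, 79] ⇒ [32, 85]
  UxaII ATGG/4: at [0, 53, 100] ⇒ [4, 57, 104]

Pooled cuts: [4, 12, 32, 42, 57, 63, 71, 85, 95, 104, 117]

Fragment lengths:
  [0,4): 4 bp
  [4,12): 8 bp
  [12,32): 20 bp
  [32,42): 10 bp
  [42,57): 15 bp
  [57,63): 6 bp
  [63,71): 8 bp
  [71,85): 14 bp
  [85,95): 10 bp
  [95,104): 9 bp
  [104,117): 13 bp
  [117,125): 8 bp

[4,6,8,8,8,9,10,10,13,14,15,20]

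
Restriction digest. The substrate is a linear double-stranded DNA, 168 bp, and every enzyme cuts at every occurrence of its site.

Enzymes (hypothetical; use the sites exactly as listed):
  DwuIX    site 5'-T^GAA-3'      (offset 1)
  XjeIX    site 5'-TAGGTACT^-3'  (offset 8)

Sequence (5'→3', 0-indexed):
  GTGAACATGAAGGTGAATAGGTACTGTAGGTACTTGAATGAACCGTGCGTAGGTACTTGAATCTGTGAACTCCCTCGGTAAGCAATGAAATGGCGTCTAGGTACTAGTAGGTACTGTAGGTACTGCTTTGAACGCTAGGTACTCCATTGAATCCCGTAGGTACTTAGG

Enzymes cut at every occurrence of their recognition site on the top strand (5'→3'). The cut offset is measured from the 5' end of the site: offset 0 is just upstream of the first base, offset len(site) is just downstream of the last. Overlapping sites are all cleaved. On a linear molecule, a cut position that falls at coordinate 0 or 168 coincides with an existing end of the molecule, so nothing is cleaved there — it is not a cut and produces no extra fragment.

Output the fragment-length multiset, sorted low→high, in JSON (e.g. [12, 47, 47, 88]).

Scan for sites:
  DwuIX TGAA/1: at [1, 7, 13, 34, 38, 57, 65, 85, 128, 147] ⇒ [2, 8, 14, 35, 39, 58, 66, 86, 129, 148]
  XjeIX TAGGTACT/8: at [17, 26, 49, 97, 107, 116, 135, 156] ⇒ [25, 34, 57, 105, 115, 124, 143, 164]

All cut coordinates (distinct, sorted): [2, 8, 14, 25, 34, 35, 39, 57, 58, 66, 86, 105, 115, 124, 129, 143, 148, 164]

Fragments:
  [0,2): 2 bp
  [2,8): 6 bp
  [8,14): 6 bp
  [14,25): 11 bp
  [25,34): 9 bp
  [34,35): 1 bp
  [35,39): 4 bp
  [39,57): 18 bp
  [57,58): 1 bp
  [58,66): 8 bp
  [66,86): 20 bp
  [86,105): 19 bp
  [105,115): 10 bp
  [115,124): 9 bp
  [124,129): 5 bp
  [129,143): 14 bp
  [143,148): 5 bp
  [148,164): 16 bp
  [164,168): 4 bp

[1,1,2,4,4,5,5,6,6,8,9,9,10,11,14,16,18,19,20]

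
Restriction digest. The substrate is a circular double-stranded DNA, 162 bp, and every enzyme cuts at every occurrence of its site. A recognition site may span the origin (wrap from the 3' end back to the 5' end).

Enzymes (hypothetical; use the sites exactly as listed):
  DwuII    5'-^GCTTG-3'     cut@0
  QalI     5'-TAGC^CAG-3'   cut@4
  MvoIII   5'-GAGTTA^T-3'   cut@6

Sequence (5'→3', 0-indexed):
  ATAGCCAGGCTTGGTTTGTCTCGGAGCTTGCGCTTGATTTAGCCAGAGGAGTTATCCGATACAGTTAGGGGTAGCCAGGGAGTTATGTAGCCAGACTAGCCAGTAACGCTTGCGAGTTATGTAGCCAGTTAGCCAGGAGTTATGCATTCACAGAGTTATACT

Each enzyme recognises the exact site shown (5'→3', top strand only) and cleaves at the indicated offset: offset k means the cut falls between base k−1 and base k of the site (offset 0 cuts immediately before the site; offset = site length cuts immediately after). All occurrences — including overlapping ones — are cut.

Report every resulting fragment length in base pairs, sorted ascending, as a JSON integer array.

[3,6,6,6,7,8,9,9,9,10,11,12,12,16,17,21]

Per-enzyme occurrences:
  DwuII (GCTTG, off=0): starts [8, 25, 31, 107] → cuts [8, 25, 31, 107]
  QalI (TAGCCAG, off=4): starts [1, 39, 71, 87, 96, 121, 129] → cuts [5, 43, 75, 91, 100, 125, 133]
  MvoIII (GAGTTAT, off=6): starts [48, 79, 113, 136, 152] → cuts [54, 85, 119, 142, 158]

Pooled cuts: [5, 8, 25, 31, 43, 54, 75, 85, 91, 100, 107, 119, 125, 133, 142, 158]

Fragment lengths:
  5→8: 3 bp
  8→25: 17 bp
  25→31: 6 bp
  31→43: 12 bp
  43→54: 11 bp
  54→75: 21 bp
  75→85: 10 bp
  85→91: 6 bp
  91→100: 9 bp
  100→107: 7 bp
  107→119: 12 bp
  119→125: 6 bp
  125→133: 8 bp
  133→142: 9 bp
  142→158: 16 bp
  158→5 (wrap): 162-158+5 = 9 bp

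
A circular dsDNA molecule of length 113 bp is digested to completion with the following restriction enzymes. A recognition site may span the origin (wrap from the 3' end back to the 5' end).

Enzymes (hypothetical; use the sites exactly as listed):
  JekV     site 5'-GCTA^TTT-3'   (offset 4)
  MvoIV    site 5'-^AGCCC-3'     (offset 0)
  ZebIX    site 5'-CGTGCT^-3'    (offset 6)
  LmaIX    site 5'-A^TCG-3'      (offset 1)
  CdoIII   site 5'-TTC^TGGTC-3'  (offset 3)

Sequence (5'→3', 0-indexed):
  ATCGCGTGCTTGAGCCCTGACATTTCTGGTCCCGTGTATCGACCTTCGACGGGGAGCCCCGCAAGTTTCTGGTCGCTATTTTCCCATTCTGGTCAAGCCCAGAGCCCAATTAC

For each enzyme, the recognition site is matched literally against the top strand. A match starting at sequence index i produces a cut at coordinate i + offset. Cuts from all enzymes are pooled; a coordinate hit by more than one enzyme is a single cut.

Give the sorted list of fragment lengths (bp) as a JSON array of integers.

Scan for sites:
  JekV (GCTATTT, off=4): starts [74] → cuts [78]
  MvoIV (AGCCC, off=0): starts [12, 54, 95, 102] → cuts [12, 54, 95, 102]
  ZebIX (CGTGCT, off=6): starts [4] → cuts [10]
  LmaIX (ATCG, off=1): starts [0, 37] → cuts [1, 38]
  CdoIII (TTCTGGTC, off=3): starts [23, 66, 86] → cuts [26, 69, 89]

Pooled cuts: [1, 10, 12, 26, 38, 54, 69, 78, 89, 95, 102]

Fragments:
  1→10: 9 bp
  10→12: 2 bp
  12→26: 14 bp
  26→38: 12 bp
  38→54: 16 bp
  54→69: 15 bp
  69→78: 9 bp
  78→89: 11 bp
  89→95: 6 bp
  95→102: 7 bp
  102→1 (wrap): 113-102+1 = 12 bp

[2,6,7,9,9,11,12,12,14,15,16]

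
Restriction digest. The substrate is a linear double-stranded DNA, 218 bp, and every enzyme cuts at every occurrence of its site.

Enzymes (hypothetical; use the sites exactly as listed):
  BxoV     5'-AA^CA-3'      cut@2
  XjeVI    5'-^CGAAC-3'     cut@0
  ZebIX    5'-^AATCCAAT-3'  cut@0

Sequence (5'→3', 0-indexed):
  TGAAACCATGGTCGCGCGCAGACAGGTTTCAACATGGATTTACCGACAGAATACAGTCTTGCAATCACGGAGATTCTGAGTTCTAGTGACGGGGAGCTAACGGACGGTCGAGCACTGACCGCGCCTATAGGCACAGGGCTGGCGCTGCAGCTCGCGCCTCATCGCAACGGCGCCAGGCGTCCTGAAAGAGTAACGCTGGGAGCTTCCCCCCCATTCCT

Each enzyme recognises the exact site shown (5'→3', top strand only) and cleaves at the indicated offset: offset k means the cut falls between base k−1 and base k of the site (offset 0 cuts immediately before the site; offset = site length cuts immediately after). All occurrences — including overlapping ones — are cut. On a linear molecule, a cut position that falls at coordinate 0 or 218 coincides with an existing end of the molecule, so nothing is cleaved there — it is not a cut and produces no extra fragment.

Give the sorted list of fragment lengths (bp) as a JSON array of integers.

Scan for sites:
  BxoV AACA/2: at [30] ⇒ [32]
  XjeVI (CGAAC, off=0): no sites
  ZebIX (AATCCAAT, off=0): no sites

Pooled cuts: [32]

Fragment lengths:
  [0,32): 32 bp
  [32,218): 186 bp

[32,186]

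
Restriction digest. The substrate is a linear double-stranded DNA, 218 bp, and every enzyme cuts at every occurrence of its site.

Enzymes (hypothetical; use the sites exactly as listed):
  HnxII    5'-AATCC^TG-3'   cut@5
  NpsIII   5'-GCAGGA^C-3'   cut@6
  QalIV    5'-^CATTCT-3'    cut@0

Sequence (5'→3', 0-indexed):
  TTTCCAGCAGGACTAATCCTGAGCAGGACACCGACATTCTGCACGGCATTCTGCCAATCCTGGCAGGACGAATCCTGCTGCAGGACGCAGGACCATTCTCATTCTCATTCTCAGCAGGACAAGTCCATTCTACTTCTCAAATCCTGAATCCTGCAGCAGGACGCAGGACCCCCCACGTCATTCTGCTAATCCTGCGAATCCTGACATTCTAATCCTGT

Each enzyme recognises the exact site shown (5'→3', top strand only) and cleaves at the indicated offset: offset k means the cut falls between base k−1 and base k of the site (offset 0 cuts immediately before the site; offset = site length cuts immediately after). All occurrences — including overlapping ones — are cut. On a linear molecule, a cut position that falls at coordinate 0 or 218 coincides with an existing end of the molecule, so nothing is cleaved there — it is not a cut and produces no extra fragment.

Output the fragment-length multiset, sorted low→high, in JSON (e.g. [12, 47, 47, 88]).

[1,3,3,6,6,6,6,7,7,7,7,7,8,9,9,10,10,10,11,12,12,14,14,14,19]

Scan for sites:
  HnxII (AATCCTG, off=5): starts [14, 55, 70, 139, 146, 187, 196, 210] → cuts [19, 60, 75, 144, 151, 192, 201, 215]
  NpsIII (GCAGGAC, off=6): starts [6, 22, 62, 79, 86, 113, 155, 162] → cuts [12, 28, 68, 85, 92, 119, 161, 168]
  QalIV (CATTCT, off=0): starts [34, 46, 93, 99, 105, 125, 178, 204] → cuts [34, 46, 93, 99, 105, 125, 178, 204]

Pooled cuts: [12, 19, 28, 34, 46, 60, 68, 75, 85, 92, 93, 99, 105, 119, 125, 144, 151, 161, 168, 178, 192, 201, 204, 215]

Fragment lengths:
  [0,12): 12 bp
  [12,19): 7 bp
  [19,28): 9 bp
  [28,34): 6 bp
  [34,46): 12 bp
  [46,60): 14 bp
  [60,68): 8 bp
  [68,75): 7 bp
  [75,85): 10 bp
  [85,92): 7 bp
  [92,93): 1 bp
  [93,99): 6 bp
  [99,105): 6 bp
  [105,119): 14 bp
  [119,125): 6 bp
  [125,144): 19 bp
  [144,151): 7 bp
  [151,161): 10 bp
  [161,168): 7 bp
  [168,178): 10 bp
  [178,192): 14 bp
  [192,201): 9 bp
  [201,204): 3 bp
  [204,215): 11 bp
  [215,218): 3 bp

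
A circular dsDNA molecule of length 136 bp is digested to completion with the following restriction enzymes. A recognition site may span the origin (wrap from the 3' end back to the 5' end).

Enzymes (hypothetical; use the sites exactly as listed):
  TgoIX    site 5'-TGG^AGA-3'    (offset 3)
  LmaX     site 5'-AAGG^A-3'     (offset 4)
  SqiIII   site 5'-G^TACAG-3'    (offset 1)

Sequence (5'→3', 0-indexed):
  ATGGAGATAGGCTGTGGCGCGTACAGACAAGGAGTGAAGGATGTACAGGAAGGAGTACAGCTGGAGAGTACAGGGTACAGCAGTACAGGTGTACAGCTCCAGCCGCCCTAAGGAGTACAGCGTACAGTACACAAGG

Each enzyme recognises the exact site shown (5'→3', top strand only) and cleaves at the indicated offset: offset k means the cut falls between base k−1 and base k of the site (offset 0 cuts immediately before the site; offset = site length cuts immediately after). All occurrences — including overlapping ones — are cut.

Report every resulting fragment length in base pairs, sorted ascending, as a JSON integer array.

Site scan:
  TgoIX TGGAGA/3: at [1, 61] ⇒ [4, 64]
  LmaX AAGGA/4: at [28, 36, 49, 109, 132] ⇒ [0, 32, 40, 53, 113]
  SqiIII GTACAG/1: at [20, 42, 54, 67, 74, 82, 90, 114, 121] ⇒ [21, 43, 55, 68, 75, 83, 91, 115, 122]

All cut coordinates (distinct, sorted): [0, 4, 21, 32, 40, 43, 53, 55, 64, 68, 75, 83, 91, 113, 115, 122]

Fragment lengths:
  0→4: 4 bp
  4→21: 17 bp
  21→32: 11 bp
  32→40: 8 bp
  40→43: 3 bp
  43→53: 10 bp
  53→55: 2 bp
  55→64: 9 bp
  64→68: 4 bp
  68→75: 7 bp
  75→83: 8 bp
  83→91: 8 bp
  91→113: 22 bp
  113→115: 2 bp
  115→122: 7 bp
  122→0 (wrap): 136-122+0 = 14 bp

[2,2,3,4,4,7,7,8,8,8,9,10,11,14,17,22]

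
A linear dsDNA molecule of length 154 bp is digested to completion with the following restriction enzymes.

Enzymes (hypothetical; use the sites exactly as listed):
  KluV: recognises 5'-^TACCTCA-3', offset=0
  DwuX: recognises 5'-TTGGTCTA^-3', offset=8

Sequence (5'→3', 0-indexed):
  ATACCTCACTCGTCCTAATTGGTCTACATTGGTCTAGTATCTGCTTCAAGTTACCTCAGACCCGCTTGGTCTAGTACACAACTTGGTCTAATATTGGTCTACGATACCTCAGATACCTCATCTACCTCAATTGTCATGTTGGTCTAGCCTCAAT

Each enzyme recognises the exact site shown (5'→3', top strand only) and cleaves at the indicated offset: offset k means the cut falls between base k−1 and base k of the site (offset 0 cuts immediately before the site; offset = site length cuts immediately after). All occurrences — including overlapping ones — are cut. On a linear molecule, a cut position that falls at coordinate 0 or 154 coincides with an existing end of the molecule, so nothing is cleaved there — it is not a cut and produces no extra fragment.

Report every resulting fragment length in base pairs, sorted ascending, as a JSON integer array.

[1,3,8,9,9,10,11,15,17,22,24,25]

Scan for sites:
  KluV TACCTCA/0: at [1, 51, 104, 113, 122] ⇒ [1, 51, 104, 113, 122]
  DwuX TTGGTCTA/8: at [18, 28, 65, 82, 93, 138] ⇒ [26, 36, 73, 90, 101, 146]

All cut coordinates (distinct, sorted): [1, 26, 36, 51, 73, 90, 101, 104, 113, 122, 146]

Fragment lengths:
  [0,1): 1 bp
  [1,26): 25 bp
  [26,36): 10 bp
  [36,51): 15 bp
  [51,73): 22 bp
  [73,90): 17 bp
  [90,101): 11 bp
  [101,104): 3 bp
  [104,113): 9 bp
  [113,122): 9 bp
  [122,146): 24 bp
  [146,154): 8 bp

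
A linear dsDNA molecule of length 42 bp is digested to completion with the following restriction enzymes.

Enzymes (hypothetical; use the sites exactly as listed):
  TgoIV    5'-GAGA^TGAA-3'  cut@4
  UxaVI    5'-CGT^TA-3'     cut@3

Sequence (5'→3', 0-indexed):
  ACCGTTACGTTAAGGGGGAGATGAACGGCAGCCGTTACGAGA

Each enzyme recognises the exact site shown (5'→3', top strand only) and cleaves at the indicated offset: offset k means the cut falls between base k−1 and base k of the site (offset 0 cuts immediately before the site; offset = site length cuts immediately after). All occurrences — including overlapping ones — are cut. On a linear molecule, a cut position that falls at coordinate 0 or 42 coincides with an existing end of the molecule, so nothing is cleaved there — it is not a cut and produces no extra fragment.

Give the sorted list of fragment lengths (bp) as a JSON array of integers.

Scan for sites:
  TgoIV GAGATGAA/4: at [17] ⇒ [21]
  UxaVI CGTTA/3: at [2, 7, 32] ⇒ [5, 10, 35]

All cut coordinates (distinct, sorted): [5, 10, 21, 35]

Fragments:
  [0,5): 5 bp
  [5,10): 5 bp
  [10,21): 11 bp
  [21,35): 14 bp
  [35,42): 7 bp

[5,5,7,11,14]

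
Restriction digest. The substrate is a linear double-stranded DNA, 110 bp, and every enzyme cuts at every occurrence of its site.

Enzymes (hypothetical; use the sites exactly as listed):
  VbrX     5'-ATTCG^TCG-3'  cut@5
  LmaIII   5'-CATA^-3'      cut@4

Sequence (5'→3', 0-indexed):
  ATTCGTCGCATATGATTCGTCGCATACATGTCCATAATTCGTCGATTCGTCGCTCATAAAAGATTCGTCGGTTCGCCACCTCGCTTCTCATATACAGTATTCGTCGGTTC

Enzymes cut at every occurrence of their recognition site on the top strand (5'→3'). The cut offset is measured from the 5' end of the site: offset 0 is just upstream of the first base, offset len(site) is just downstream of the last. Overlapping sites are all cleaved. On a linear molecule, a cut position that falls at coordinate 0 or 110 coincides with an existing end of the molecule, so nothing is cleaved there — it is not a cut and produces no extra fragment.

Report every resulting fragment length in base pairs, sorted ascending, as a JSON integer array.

Per-enzyme occurrences:
  VbrX ATTCGTCG/5: at [0, 14, 36, 44, 62, 98] ⇒ [5, 19, 41, 49, 67, 103]
  LmaIII CATA/4: at [8, 22, 32, 54, 88] ⇒ [12, 26, 36, 58, 92]

All cut coordinates (distinct, sorted): [5, 12, 19, 26, 36, 41, 49, 58, 67, 92, 103]

Fragment lengths:
  [0,5): 5 bp
  [5,12): 7 bp
  [12,19): 7 bp
  [19,26): 7 bp
  [26,36): 10 bp
  [36,41): 5 bp
  [41,49): 8 bp
  [49,58): 9 bp
  [58,67): 9 bp
  [67,92): 25 bp
  [92,103): 11 bp
  [103,110): 7 bp

[5,5,7,7,7,7,8,9,9,10,11,25]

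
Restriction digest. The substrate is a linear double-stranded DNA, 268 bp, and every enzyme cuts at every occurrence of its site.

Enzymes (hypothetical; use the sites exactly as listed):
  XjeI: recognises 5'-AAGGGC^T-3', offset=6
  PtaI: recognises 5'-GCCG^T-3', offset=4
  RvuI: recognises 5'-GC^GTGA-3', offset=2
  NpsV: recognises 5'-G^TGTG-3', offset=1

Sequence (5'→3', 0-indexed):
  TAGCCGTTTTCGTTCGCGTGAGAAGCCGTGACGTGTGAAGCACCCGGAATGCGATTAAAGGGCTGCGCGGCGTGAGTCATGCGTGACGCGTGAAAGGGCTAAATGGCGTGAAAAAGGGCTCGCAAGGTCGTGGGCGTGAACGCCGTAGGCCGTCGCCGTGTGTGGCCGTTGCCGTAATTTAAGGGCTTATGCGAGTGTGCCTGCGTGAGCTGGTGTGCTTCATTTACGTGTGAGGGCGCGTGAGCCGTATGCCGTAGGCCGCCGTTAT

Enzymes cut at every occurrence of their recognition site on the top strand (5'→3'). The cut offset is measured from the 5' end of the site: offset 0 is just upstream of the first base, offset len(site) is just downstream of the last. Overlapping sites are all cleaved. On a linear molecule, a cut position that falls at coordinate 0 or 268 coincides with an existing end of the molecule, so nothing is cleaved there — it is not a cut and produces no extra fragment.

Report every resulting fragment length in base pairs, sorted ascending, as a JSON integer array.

[2,4,5,6,6,6,7,7,7,8,8,8,8,9,9,9,10,10,10,11,11,11,11,12,12,15,16,30]

Per-enzyme occurrences:
  XjeI (AAGGGCT, off=6): starts [57, 93, 113, 180] → cuts [63, 99, 119, 186]
  PtaI (GCCGT, off=4): starts [2, 24, 141, 148, 154, 164, 170, 243, 250, 260] → cuts [6, 28, 145, 152, 158, 168, 174, 247, 254, 264]
  RvuI (GCGTGA, off=2): starts [15, 69, 80, 87, 105, 133, 202, 237] → cuts [17, 71, 82, 89, 107, 135, 204, 239]
  NpsV (GTGTG, off=1): starts [32, 157, 159, 194, 212, 227] → cuts [33, 158, 160, 195, 213, 228]

Pooled cuts: [6, 17, 28, 33, 63, 71, 82, 89, 99, 107, 119, 135, 145, 152, 158, 160, 168, 174, 186, 195, 204, 213, 228, 239, 247, 254, 264]

Fragment lengths:
  [0,6): 6 bp
  [6,17): 11 bp
  [17,28): 11 bp
  [28,33): 5 bp
  [33,63): 30 bp
  [63,71): 8 bp
  [71,82): 11 bp
  [82,89): 7 bp
  [89,99): 10 bp
  [99,107): 8 bp
  [107,119): 12 bp
  [119,135): 16 bp
  [135,145): 10 bp
  [145,152): 7 bp
  [152,158): 6 bp
  [158,160): 2 bp
  [160,168): 8 bp
  [168,174): 6 bp
  [174,186): 12 bp
  [186,195): 9 bp
  [195,204): 9 bp
  [204,213): 9 bp
  [213,228): 15 bp
  [228,239): 11 bp
  [239,247): 8 bp
  [247,254): 7 bp
  [254,264): 10 bp
  [264,268): 4 bp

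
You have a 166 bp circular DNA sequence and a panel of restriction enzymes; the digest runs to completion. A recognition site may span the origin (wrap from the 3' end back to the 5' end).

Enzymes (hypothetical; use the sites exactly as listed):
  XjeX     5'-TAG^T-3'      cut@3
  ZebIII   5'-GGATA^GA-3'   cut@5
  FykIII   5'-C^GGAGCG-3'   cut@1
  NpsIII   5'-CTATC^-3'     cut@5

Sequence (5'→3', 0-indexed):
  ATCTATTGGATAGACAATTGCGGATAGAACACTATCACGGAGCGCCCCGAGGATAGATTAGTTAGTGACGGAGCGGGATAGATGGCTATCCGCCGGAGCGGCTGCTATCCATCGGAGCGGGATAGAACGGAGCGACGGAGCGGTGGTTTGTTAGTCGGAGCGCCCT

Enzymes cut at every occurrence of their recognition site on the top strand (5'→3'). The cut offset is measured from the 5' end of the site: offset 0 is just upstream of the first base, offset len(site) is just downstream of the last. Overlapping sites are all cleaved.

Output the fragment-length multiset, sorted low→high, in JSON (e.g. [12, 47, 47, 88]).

[2,2,4,4,4,4,4,6,8,9,10,10,11,11,13,14,15,17,18]

Scan for sites:
  XjeX TAGT/3: at [58, 62, 151] ⇒ [61, 65, 154]
  ZebIII GGATAGA/5: at [7, 21, 50, 75, 119] ⇒ [12, 26, 55, 80, 124]
  FykIII CGGAGCG/1: at [37, 68, 93, 112, 127, 135, 155] ⇒ [38, 69, 94, 113, 128, 136, 156]
  NpsIII CTATC/5: at [31, 85, 104, 164] ⇒ [3, 36, 90, 109]

Pooled cuts: [3, 12, 26, 36, 38, 55, 61, 65, 69, 80, 90, 94, 109, 113, 124, 128, 136, 154, 156]

Fragments:
  3→12: 9 bp
  12→26: 14 bp
  26→36: 10 bp
  36→38: 2 bp
  38→55: 17 bp
  55→61: 6 bp
  61→65: 4 bp
  65→69: 4 bp
  69→80: 11 bp
  80→90: 10 bp
  90→94: 4 bp
  94→109: 15 bp
  109→113: 4 bp
  113→124: 11 bp
  124→128: 4 bp
  128→136: 8 bp
  136→154: 18 bp
  154→156: 2 bp
  156→3 (wrap): 166-156+3 = 13 bp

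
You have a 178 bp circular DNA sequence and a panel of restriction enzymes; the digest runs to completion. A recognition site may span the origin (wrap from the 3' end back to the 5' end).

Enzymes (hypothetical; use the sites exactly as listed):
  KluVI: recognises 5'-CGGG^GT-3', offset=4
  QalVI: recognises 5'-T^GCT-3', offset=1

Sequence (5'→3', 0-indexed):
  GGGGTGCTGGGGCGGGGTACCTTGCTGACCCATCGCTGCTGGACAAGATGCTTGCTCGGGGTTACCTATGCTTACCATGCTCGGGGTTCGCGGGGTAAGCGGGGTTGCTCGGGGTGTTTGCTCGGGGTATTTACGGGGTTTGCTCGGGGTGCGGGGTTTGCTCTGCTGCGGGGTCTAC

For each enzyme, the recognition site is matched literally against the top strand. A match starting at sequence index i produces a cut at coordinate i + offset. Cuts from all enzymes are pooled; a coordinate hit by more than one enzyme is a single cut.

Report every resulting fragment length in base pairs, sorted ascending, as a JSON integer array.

Site scan:
  KluVI CGGGGT/4: at [12, 56, 81, 90, 99, 109, 122, 133, 144, 151, 168, 177] ⇒ [3, 16, 60, 85, 94, 103, 113, 126, 137, 148, 155, 172]
  QalVI TGCT/1: at [4, 22, 36, 48, 52, 68, 77, 105, 118, 140, 158, 163] ⇒ [5, 23, 37, 49, 53, 69, 78, 106, 119, 141, 159, 164]

All cut coordinates (distinct, sorted): [3, 5, 16, 23, 37, 49, 53, 60, 69, 78, 85, 94, 103, 106, 113, 119, 126, 137, 141, 148, 155, 159, 164, 172]

Fragment lengths:
  3→5: 2 bp
  5→16: 11 bp
  16→23: 7 bp
  23→37: 14 bp
  37→49: 12 bp
  49→53: 4 bp
  53→60: 7 bp
  60→69: 9 bp
  69→78: 9 bp
  78→85: 7 bp
  85→94: 9 bp
  94→103: 9 bp
  103→106: 3 bp
  106→113: 7 bp
  113→119: 6 bp
  119→126: 7 bp
  126→137: 11 bp
  137→141: 4 bp
  141→148: 7 bp
  148→155: 7 bp
  155→159: 4 bp
  159→164: 5 bp
  164→172: 8 bp
  172→3 (wrap): 178-172+3 = 9 bp

[2,3,4,4,4,5,6,7,7,7,7,7,7,7,8,9,9,9,9,9,11,11,12,14]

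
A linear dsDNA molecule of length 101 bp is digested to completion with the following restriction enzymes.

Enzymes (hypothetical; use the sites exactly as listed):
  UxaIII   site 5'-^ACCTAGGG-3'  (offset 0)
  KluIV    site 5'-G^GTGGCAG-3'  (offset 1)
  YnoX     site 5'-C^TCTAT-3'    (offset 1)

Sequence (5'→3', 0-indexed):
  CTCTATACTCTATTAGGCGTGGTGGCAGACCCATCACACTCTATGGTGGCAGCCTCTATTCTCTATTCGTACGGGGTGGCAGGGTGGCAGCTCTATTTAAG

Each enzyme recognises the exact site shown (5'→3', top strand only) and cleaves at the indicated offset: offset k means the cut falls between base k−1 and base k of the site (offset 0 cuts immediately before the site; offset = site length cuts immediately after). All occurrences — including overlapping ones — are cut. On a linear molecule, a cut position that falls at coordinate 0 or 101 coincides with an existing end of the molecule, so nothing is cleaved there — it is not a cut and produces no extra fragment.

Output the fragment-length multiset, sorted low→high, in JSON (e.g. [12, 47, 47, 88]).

[1,6,7,7,8,8,9,10,13,14,18]

Site scan:
  UxaIII (ACCTAGGG, off=0): no sites
  KluIV (GGTGGCAG, off=1): starts [20, 44, 74, 82] → cuts [21, 45, 75, 83]
  YnoX (CTCTAT, off=1): starts [0, 7, 38, 53, 60, 90] → cuts [1, 8, 39, 54, 61, 91]

Pooled cuts: [1, 8, 21, 39, 45, 54, 61, 75, 83, 91]

Fragments:
  [0,1): 1 bp
  [1,8): 7 bp
  [8,21): 13 bp
  [21,39): 18 bp
  [39,45): 6 bp
  [45,54): 9 bp
  [54,61): 7 bp
  [61,75): 14 bp
  [75,83): 8 bp
  [83,91): 8 bp
  [91,101): 10 bp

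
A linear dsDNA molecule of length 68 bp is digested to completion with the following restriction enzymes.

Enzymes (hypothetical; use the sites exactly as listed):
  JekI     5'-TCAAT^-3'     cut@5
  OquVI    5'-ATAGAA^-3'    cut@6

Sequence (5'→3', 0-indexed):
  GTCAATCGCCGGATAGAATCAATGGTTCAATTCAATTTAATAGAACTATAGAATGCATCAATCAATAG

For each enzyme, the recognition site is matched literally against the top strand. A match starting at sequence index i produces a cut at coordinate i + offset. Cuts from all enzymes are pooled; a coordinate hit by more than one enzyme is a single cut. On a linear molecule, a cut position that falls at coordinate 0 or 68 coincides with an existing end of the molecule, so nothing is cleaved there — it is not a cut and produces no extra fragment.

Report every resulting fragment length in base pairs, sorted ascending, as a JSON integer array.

[2,4,5,5,6,8,8,9,9,12]

Scan for sites:
  JekI TCAAT/5: at [1, 18, 26, 31, 57, 61] ⇒ [6, 23, 31, 36, 62, 66]
  OquVI ATAGAA/6: at [12, 39, 47] ⇒ [18, 45, 53]

All cut coordinates (distinct, sorted): [6, 18, 23, 31, 36, 45, 53, 62, 66]

Fragments:
  [0,6): 6 bp
  [6,18): 12 bp
  [18,23): 5 bp
  [23,31): 8 bp
  [31,36): 5 bp
  [36,45): 9 bp
  [45,53): 8 bp
  [53,62): 9 bp
  [62,66): 4 bp
  [66,68): 2 bp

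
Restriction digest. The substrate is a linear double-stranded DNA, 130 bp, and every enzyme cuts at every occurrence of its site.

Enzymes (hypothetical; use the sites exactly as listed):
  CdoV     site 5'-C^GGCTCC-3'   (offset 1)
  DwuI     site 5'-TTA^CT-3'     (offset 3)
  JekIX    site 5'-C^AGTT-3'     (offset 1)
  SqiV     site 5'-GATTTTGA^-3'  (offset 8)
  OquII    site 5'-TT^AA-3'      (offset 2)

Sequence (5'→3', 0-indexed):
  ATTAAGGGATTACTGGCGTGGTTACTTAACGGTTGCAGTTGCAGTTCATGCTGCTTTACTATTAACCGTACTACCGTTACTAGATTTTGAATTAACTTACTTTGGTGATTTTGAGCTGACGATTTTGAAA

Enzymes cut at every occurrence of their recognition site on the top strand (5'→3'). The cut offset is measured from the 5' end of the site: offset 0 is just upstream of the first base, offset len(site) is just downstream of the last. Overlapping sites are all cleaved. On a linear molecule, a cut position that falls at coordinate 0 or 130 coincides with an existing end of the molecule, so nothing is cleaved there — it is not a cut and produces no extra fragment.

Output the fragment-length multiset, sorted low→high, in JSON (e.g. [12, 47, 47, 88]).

Scan for sites:
  CdoV (CGGCTCC, off=1): no sites
  DwuI (TTACT, off=3): starts [9, 21, 55, 76, 96] → cuts [12, 24, 58, 79, 99]
  JekIX (CAGTT, off=1): starts [35, 41] → cuts [36, 42]
  SqiV (GATTTTGA, off=8): starts [82, 106, 120] → cuts [90, 114, 128]
  OquII (TTAA, off=2): starts [1, 25, 61, 91] → cuts [3, 27, 63, 93]

All cut coordinates (distinct, sorted): [3, 12, 24, 27, 36, 42, 58, 63, 79, 90, 93, 99, 114, 128]

Fragment lengths:
  [0,3): 3 bp
  [3,12): 9 bp
  [12,24): 12 bp
  [24,27): 3 bp
  [27,36): 9 bp
  [36,42): 6 bp
  [42,58): 16 bp
  [58,63): 5 bp
  [63,79): 16 bp
  [79,90): 11 bp
  [90,93): 3 bp
  [93,99): 6 bp
  [99,114): 15 bp
  [114,128): 14 bp
  [128,130): 2 bp

[2,3,3,3,5,6,6,9,9,11,12,14,15,16,16]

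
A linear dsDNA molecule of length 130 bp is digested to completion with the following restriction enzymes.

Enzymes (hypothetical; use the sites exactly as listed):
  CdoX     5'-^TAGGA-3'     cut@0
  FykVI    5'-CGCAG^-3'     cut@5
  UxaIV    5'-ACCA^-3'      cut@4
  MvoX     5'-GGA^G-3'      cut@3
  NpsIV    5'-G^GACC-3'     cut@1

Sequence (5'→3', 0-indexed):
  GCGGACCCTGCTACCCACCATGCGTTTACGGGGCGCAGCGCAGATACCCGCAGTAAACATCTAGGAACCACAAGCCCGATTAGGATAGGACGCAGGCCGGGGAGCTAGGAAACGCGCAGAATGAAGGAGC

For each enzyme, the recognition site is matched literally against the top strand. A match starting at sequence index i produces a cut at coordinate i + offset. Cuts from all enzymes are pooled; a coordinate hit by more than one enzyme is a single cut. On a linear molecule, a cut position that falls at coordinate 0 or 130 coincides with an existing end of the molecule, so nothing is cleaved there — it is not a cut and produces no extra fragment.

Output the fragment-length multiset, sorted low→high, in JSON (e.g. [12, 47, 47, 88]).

Per-enzyme occurrences:
  CdoX (TAGGA, off=0): starts [61, 80, 85, 105] → cuts [61, 80, 85, 105]
  FykVI (CGCAG, off=5): starts [33, 38, 48, 90, 114] → cuts [38, 43, 53, 95, 119]
  UxaIV (ACCA, off=4): starts [16, 66] → cuts [20, 70]
  MvoX (GGAG, off=3): starts [100, 125] → cuts [103, 128]
  NpsIV (GGACC, off=1): starts [2] → cuts [3]

Pooled cuts: [3, 20, 38, 43, 53, 61, 70, 80, 85, 95, 103, 105, 119, 128]

Fragment lengths:
  [0,3): 3 bp
  [3,20): 17 bp
  [20,38): 18 bp
  [38,43): 5 bp
  [43,53): 10 bp
  [53,61): 8 bp
  [61,70): 9 bp
  [70,80): 10 bp
  [80,85): 5 bp
  [85,95): 10 bp
  [95,103): 8 bp
  [103,105): 2 bp
  [105,119): 14 bp
  [119,128): 9 bp
  [128,130): 2 bp

[2,2,3,5,5,8,8,9,9,10,10,10,14,17,18]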